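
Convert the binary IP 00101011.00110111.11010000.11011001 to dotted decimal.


00101011 = 43
00110111 = 55
11010000 = 208
11011001 = 217
IP: 43.55.208.217


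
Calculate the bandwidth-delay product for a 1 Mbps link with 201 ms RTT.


BDP = bandwidth * RTT
= 1 Mbps * 201 ms
= 1 * 1e6 * 201 / 1000 bits
= 201000 bits
= 25125 bytes
= 24.5361 KB
BDP = 201000 bits (25125 bytes)


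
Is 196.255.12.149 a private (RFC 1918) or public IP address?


RFC 1918 private ranges:
  10.0.0.0/8 (10.0.0.0 - 10.255.255.255)
  172.16.0.0/12 (172.16.0.0 - 172.31.255.255)
  192.168.0.0/16 (192.168.0.0 - 192.168.255.255)
Public (not in any RFC 1918 range)


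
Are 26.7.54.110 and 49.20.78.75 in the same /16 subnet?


Mask: 255.255.0.0
26.7.54.110 AND mask = 26.7.0.0
49.20.78.75 AND mask = 49.20.0.0
No, different subnets (26.7.0.0 vs 49.20.0.0)


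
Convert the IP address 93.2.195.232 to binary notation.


93 = 01011101
2 = 00000010
195 = 11000011
232 = 11101000
Binary: 01011101.00000010.11000011.11101000


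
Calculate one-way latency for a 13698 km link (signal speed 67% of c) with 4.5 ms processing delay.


Speed = 0.67 * 3e5 km/s = 201000 km/s
Propagation delay = 13698 / 201000 = 0.0681 s = 68.1493 ms
Processing delay = 4.5 ms
Total one-way latency = 72.6493 ms


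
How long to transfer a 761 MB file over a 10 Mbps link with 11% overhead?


Effective throughput = 10 * (1 - 11/100) = 8.9 Mbps
File size in Mb = 761 * 8 = 6088 Mb
Time = 6088 / 8.9
Time = 684.0449 seconds


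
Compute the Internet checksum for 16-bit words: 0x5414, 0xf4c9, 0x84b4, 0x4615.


Sum all words (with carry folding):
+ 0x5414 = 0x5414
+ 0xf4c9 = 0x48de
+ 0x84b4 = 0xcd92
+ 0x4615 = 0x13a8
One's complement: ~0x13a8
Checksum = 0xec57


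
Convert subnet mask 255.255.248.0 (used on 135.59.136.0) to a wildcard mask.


Subnet mask: 255.255.248.0
Wildcard = 255.255.255.255 - subnet mask
255 - 255 = 0
255 - 255 = 0
255 - 248 = 7
255 - 0 = 255
Wildcard: 0.0.7.255


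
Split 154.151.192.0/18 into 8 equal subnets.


New prefix = 18 + 3 = 21
Each subnet has 2048 addresses
  154.151.192.0/21
  154.151.200.0/21
  154.151.208.0/21
  154.151.216.0/21
  154.151.224.0/21
  154.151.232.0/21
  154.151.240.0/21
  154.151.248.0/21
Subnets: 154.151.192.0/21, 154.151.200.0/21, 154.151.208.0/21, 154.151.216.0/21, 154.151.224.0/21, 154.151.232.0/21, 154.151.240.0/21, 154.151.248.0/21


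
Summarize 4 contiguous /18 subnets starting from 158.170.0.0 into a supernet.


Original prefix: /18
Number of subnets: 4 = 2^2
New prefix = 18 - 2 = 16
Supernet: 158.170.0.0/16


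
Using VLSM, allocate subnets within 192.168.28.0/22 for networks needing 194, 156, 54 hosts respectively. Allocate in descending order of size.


194 hosts -> /24 (254 usable): 192.168.28.0/24
156 hosts -> /24 (254 usable): 192.168.29.0/24
54 hosts -> /26 (62 usable): 192.168.30.0/26
Allocation: 192.168.28.0/24 (194 hosts, 254 usable); 192.168.29.0/24 (156 hosts, 254 usable); 192.168.30.0/26 (54 hosts, 62 usable)


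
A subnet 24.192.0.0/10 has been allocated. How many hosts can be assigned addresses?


Host bits = 32 - 10 = 22
Total addresses = 2^22 = 4194304
Usable = total - 2 (network and broadcast)
Usable hosts: 4194302


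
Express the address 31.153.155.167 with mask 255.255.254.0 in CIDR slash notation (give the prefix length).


Binary: 11111111.11111111.11111110.00000000
Count leading 1s
Prefix: /23


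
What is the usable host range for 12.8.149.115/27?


Network: 12.8.149.96
Broadcast: 12.8.149.127
First usable = network + 1
Last usable = broadcast - 1
Range: 12.8.149.97 to 12.8.149.126


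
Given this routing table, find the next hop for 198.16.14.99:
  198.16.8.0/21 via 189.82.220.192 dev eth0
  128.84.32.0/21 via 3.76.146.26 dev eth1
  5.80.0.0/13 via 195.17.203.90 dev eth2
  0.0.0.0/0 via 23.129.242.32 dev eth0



Longest prefix match for 198.16.14.99:
  /21 198.16.8.0: MATCH
  /21 128.84.32.0: no
  /13 5.80.0.0: no
  /0 0.0.0.0: MATCH
Selected: next-hop 189.82.220.192 via eth0 (matched /21)


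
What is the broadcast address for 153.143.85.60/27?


Network: 153.143.85.32/27
Host bits = 5
Set all host bits to 1:
Broadcast: 153.143.85.63


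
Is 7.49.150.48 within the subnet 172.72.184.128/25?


Subnet network: 172.72.184.128
Test IP AND mask: 7.49.150.0
No, 7.49.150.48 is not in 172.72.184.128/25


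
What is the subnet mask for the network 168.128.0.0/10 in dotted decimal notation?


/10 means 10 network bits, 22 host bits
Binary: 11111111110000000000000000000000
Mask: 255.192.0.0


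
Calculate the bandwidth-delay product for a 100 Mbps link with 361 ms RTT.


BDP = bandwidth * RTT
= 100 Mbps * 361 ms
= 100 * 1e6 * 361 / 1000 bits
= 36100000 bits
= 4512500 bytes
= 4406.7383 KB
BDP = 36100000 bits (4512500 bytes)


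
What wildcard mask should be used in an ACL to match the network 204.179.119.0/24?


Subnet mask: 255.255.255.0
Wildcard = 255.255.255.255 - subnet mask
255 - 255 = 0
255 - 255 = 0
255 - 255 = 0
255 - 0 = 255
Wildcard: 0.0.0.255


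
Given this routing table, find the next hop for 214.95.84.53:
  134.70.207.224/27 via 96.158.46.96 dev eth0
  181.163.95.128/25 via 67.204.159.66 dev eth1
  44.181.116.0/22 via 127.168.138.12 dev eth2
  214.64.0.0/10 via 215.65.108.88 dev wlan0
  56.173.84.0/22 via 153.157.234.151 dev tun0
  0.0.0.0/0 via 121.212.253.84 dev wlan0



Longest prefix match for 214.95.84.53:
  /27 134.70.207.224: no
  /25 181.163.95.128: no
  /22 44.181.116.0: no
  /10 214.64.0.0: MATCH
  /22 56.173.84.0: no
  /0 0.0.0.0: MATCH
Selected: next-hop 215.65.108.88 via wlan0 (matched /10)


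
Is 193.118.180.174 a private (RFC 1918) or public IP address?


RFC 1918 private ranges:
  10.0.0.0/8 (10.0.0.0 - 10.255.255.255)
  172.16.0.0/12 (172.16.0.0 - 172.31.255.255)
  192.168.0.0/16 (192.168.0.0 - 192.168.255.255)
Public (not in any RFC 1918 range)


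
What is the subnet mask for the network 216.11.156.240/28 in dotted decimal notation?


/28 means 28 network bits, 4 host bits
Binary: 11111111111111111111111111110000
Mask: 255.255.255.240


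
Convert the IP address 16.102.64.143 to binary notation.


16 = 00010000
102 = 01100110
64 = 01000000
143 = 10001111
Binary: 00010000.01100110.01000000.10001111


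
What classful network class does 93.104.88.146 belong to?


First octet: 93
Binary: 01011101
0xxxxxxx -> Class A (1-126)
Class A, default mask 255.0.0.0 (/8)


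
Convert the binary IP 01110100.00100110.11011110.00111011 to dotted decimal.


01110100 = 116
00100110 = 38
11011110 = 222
00111011 = 59
IP: 116.38.222.59


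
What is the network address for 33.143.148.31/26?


IP:   00100001.10001111.10010100.00011111
Mask: 11111111.11111111.11111111.11000000
AND operation:
Net:  00100001.10001111.10010100.00000000
Network: 33.143.148.0/26


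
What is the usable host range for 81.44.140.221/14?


Network: 81.44.0.0
Broadcast: 81.47.255.255
First usable = network + 1
Last usable = broadcast - 1
Range: 81.44.0.1 to 81.47.255.254


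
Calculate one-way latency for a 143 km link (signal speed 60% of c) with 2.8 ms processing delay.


Speed = 0.6 * 3e5 km/s = 180000 km/s
Propagation delay = 143 / 180000 = 0.0008 s = 0.7944 ms
Processing delay = 2.8 ms
Total one-way latency = 3.5944 ms


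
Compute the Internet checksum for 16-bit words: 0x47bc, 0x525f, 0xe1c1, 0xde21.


Sum all words (with carry folding):
+ 0x47bc = 0x47bc
+ 0x525f = 0x9a1b
+ 0xe1c1 = 0x7bdd
+ 0xde21 = 0x59ff
One's complement: ~0x59ff
Checksum = 0xa600


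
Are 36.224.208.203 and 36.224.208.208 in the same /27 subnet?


Mask: 255.255.255.224
36.224.208.203 AND mask = 36.224.208.192
36.224.208.208 AND mask = 36.224.208.192
Yes, same subnet (36.224.208.192)


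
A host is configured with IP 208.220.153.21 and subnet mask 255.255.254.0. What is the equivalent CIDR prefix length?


Binary: 11111111.11111111.11111110.00000000
Count leading 1s
Prefix: /23


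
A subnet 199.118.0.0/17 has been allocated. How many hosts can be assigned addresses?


Host bits = 32 - 17 = 15
Total addresses = 2^15 = 32768
Usable = total - 2 (network and broadcast)
Usable hosts: 32766


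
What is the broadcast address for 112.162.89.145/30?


Network: 112.162.89.144/30
Host bits = 2
Set all host bits to 1:
Broadcast: 112.162.89.147


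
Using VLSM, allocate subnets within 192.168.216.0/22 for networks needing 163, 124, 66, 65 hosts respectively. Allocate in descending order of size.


163 hosts -> /24 (254 usable): 192.168.216.0/24
124 hosts -> /25 (126 usable): 192.168.217.0/25
66 hosts -> /25 (126 usable): 192.168.217.128/25
65 hosts -> /25 (126 usable): 192.168.218.0/25
Allocation: 192.168.216.0/24 (163 hosts, 254 usable); 192.168.217.0/25 (124 hosts, 126 usable); 192.168.217.128/25 (66 hosts, 126 usable); 192.168.218.0/25 (65 hosts, 126 usable)


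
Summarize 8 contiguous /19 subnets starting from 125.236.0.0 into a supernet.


Original prefix: /19
Number of subnets: 8 = 2^3
New prefix = 19 - 3 = 16
Supernet: 125.236.0.0/16


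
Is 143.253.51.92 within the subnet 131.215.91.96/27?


Subnet network: 131.215.91.96
Test IP AND mask: 143.253.51.64
No, 143.253.51.92 is not in 131.215.91.96/27


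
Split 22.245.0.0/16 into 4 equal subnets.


New prefix = 16 + 2 = 18
Each subnet has 16384 addresses
  22.245.0.0/18
  22.245.64.0/18
  22.245.128.0/18
  22.245.192.0/18
Subnets: 22.245.0.0/18, 22.245.64.0/18, 22.245.128.0/18, 22.245.192.0/18


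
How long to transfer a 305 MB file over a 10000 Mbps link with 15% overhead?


Effective throughput = 10000 * (1 - 15/100) = 8500 Mbps
File size in Mb = 305 * 8 = 2440 Mb
Time = 2440 / 8500
Time = 0.2871 seconds


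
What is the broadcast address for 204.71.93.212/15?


Network: 204.70.0.0/15
Host bits = 17
Set all host bits to 1:
Broadcast: 204.71.255.255


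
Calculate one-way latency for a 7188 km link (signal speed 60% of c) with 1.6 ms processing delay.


Speed = 0.6 * 3e5 km/s = 180000 km/s
Propagation delay = 7188 / 180000 = 0.0399 s = 39.9333 ms
Processing delay = 1.6 ms
Total one-way latency = 41.5333 ms


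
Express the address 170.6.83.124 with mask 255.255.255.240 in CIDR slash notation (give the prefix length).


Binary: 11111111.11111111.11111111.11110000
Count leading 1s
Prefix: /28


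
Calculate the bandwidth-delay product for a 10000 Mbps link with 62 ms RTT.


BDP = bandwidth * RTT
= 10000 Mbps * 62 ms
= 10000 * 1e6 * 62 / 1000 bits
= 620000000 bits
= 77500000 bytes
= 75683.5938 KB
BDP = 620000000 bits (77500000 bytes)


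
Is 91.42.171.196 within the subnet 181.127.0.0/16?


Subnet network: 181.127.0.0
Test IP AND mask: 91.42.0.0
No, 91.42.171.196 is not in 181.127.0.0/16


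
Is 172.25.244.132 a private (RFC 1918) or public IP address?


RFC 1918 private ranges:
  10.0.0.0/8 (10.0.0.0 - 10.255.255.255)
  172.16.0.0/12 (172.16.0.0 - 172.31.255.255)
  192.168.0.0/16 (192.168.0.0 - 192.168.255.255)
Private (in 172.16.0.0/12)


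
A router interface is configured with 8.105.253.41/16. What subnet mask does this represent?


/16 means 16 network bits, 16 host bits
Binary: 11111111111111110000000000000000
Mask: 255.255.0.0


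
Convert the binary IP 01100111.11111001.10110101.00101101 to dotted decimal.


01100111 = 103
11111001 = 249
10110101 = 181
00101101 = 45
IP: 103.249.181.45


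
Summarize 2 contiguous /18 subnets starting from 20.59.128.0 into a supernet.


Original prefix: /18
Number of subnets: 2 = 2^1
New prefix = 18 - 1 = 17
Supernet: 20.59.128.0/17


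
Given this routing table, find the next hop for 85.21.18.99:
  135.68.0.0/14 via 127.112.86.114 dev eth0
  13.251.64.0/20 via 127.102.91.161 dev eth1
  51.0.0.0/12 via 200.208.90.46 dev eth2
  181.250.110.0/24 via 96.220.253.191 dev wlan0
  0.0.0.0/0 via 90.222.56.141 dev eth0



Longest prefix match for 85.21.18.99:
  /14 135.68.0.0: no
  /20 13.251.64.0: no
  /12 51.0.0.0: no
  /24 181.250.110.0: no
  /0 0.0.0.0: MATCH
Selected: next-hop 90.222.56.141 via eth0 (matched /0)


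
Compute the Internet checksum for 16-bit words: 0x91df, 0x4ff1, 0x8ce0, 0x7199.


Sum all words (with carry folding):
+ 0x91df = 0x91df
+ 0x4ff1 = 0xe1d0
+ 0x8ce0 = 0x6eb1
+ 0x7199 = 0xe04a
One's complement: ~0xe04a
Checksum = 0x1fb5


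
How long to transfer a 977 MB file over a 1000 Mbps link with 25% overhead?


Effective throughput = 1000 * (1 - 25/100) = 750 Mbps
File size in Mb = 977 * 8 = 7816 Mb
Time = 7816 / 750
Time = 10.4213 seconds


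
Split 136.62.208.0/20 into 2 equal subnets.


New prefix = 20 + 1 = 21
Each subnet has 2048 addresses
  136.62.208.0/21
  136.62.216.0/21
Subnets: 136.62.208.0/21, 136.62.216.0/21


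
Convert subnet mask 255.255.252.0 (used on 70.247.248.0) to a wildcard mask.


Subnet mask: 255.255.252.0
Wildcard = 255.255.255.255 - subnet mask
255 - 255 = 0
255 - 255 = 0
255 - 252 = 3
255 - 0 = 255
Wildcard: 0.0.3.255


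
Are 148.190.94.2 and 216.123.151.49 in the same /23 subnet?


Mask: 255.255.254.0
148.190.94.2 AND mask = 148.190.94.0
216.123.151.49 AND mask = 216.123.150.0
No, different subnets (148.190.94.0 vs 216.123.150.0)


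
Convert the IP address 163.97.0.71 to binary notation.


163 = 10100011
97 = 01100001
0 = 00000000
71 = 01000111
Binary: 10100011.01100001.00000000.01000111


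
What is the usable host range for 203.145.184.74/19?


Network: 203.145.160.0
Broadcast: 203.145.191.255
First usable = network + 1
Last usable = broadcast - 1
Range: 203.145.160.1 to 203.145.191.254


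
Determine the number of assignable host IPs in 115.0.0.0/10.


Host bits = 32 - 10 = 22
Total addresses = 2^22 = 4194304
Usable = total - 2 (network and broadcast)
Usable hosts: 4194302


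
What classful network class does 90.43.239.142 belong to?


First octet: 90
Binary: 01011010
0xxxxxxx -> Class A (1-126)
Class A, default mask 255.0.0.0 (/8)


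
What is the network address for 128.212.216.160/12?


IP:   10000000.11010100.11011000.10100000
Mask: 11111111.11110000.00000000.00000000
AND operation:
Net:  10000000.11010000.00000000.00000000
Network: 128.208.0.0/12


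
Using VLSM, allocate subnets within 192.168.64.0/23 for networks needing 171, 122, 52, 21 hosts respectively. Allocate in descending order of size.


171 hosts -> /24 (254 usable): 192.168.64.0/24
122 hosts -> /25 (126 usable): 192.168.65.0/25
52 hosts -> /26 (62 usable): 192.168.65.128/26
21 hosts -> /27 (30 usable): 192.168.65.192/27
Allocation: 192.168.64.0/24 (171 hosts, 254 usable); 192.168.65.0/25 (122 hosts, 126 usable); 192.168.65.128/26 (52 hosts, 62 usable); 192.168.65.192/27 (21 hosts, 30 usable)


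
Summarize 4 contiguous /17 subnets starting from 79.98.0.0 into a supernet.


Original prefix: /17
Number of subnets: 4 = 2^2
New prefix = 17 - 2 = 15
Supernet: 79.98.0.0/15


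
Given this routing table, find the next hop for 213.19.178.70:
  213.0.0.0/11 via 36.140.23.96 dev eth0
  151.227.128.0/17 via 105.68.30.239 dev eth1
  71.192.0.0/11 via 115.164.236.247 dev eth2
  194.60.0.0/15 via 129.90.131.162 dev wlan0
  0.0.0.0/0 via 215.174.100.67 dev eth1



Longest prefix match for 213.19.178.70:
  /11 213.0.0.0: MATCH
  /17 151.227.128.0: no
  /11 71.192.0.0: no
  /15 194.60.0.0: no
  /0 0.0.0.0: MATCH
Selected: next-hop 36.140.23.96 via eth0 (matched /11)


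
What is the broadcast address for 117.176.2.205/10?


Network: 117.128.0.0/10
Host bits = 22
Set all host bits to 1:
Broadcast: 117.191.255.255


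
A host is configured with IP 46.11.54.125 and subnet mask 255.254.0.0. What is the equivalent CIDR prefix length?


Binary: 11111111.11111110.00000000.00000000
Count leading 1s
Prefix: /15


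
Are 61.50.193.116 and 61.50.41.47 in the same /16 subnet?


Mask: 255.255.0.0
61.50.193.116 AND mask = 61.50.0.0
61.50.41.47 AND mask = 61.50.0.0
Yes, same subnet (61.50.0.0)


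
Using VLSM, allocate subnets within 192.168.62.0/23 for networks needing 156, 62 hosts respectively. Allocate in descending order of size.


156 hosts -> /24 (254 usable): 192.168.62.0/24
62 hosts -> /26 (62 usable): 192.168.63.0/26
Allocation: 192.168.62.0/24 (156 hosts, 254 usable); 192.168.63.0/26 (62 hosts, 62 usable)


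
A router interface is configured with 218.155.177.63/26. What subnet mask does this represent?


/26 means 26 network bits, 6 host bits
Binary: 11111111111111111111111111000000
Mask: 255.255.255.192


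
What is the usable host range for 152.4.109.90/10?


Network: 152.0.0.0
Broadcast: 152.63.255.255
First usable = network + 1
Last usable = broadcast - 1
Range: 152.0.0.1 to 152.63.255.254


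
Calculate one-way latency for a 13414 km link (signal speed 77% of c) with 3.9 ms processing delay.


Speed = 0.77 * 3e5 km/s = 231000 km/s
Propagation delay = 13414 / 231000 = 0.0581 s = 58.0693 ms
Processing delay = 3.9 ms
Total one-way latency = 61.9693 ms


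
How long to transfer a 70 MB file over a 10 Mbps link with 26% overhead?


Effective throughput = 10 * (1 - 26/100) = 7.4 Mbps
File size in Mb = 70 * 8 = 560 Mb
Time = 560 / 7.4
Time = 75.6757 seconds


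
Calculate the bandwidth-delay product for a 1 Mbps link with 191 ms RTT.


BDP = bandwidth * RTT
= 1 Mbps * 191 ms
= 1 * 1e6 * 191 / 1000 bits
= 191000 bits
= 23875 bytes
= 23.3154 KB
BDP = 191000 bits (23875 bytes)


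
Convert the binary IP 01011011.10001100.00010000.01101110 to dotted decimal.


01011011 = 91
10001100 = 140
00010000 = 16
01101110 = 110
IP: 91.140.16.110


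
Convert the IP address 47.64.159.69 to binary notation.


47 = 00101111
64 = 01000000
159 = 10011111
69 = 01000101
Binary: 00101111.01000000.10011111.01000101


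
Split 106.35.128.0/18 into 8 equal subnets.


New prefix = 18 + 3 = 21
Each subnet has 2048 addresses
  106.35.128.0/21
  106.35.136.0/21
  106.35.144.0/21
  106.35.152.0/21
  106.35.160.0/21
  106.35.168.0/21
  106.35.176.0/21
  106.35.184.0/21
Subnets: 106.35.128.0/21, 106.35.136.0/21, 106.35.144.0/21, 106.35.152.0/21, 106.35.160.0/21, 106.35.168.0/21, 106.35.176.0/21, 106.35.184.0/21


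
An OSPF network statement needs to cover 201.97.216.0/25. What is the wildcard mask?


Subnet mask: 255.255.255.128
Wildcard = 255.255.255.255 - subnet mask
255 - 255 = 0
255 - 255 = 0
255 - 255 = 0
255 - 128 = 127
Wildcard: 0.0.0.127


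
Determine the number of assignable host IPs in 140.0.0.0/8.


Host bits = 32 - 8 = 24
Total addresses = 2^24 = 16777216
Usable = total - 2 (network and broadcast)
Usable hosts: 16777214


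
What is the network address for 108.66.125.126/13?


IP:   01101100.01000010.01111101.01111110
Mask: 11111111.11111000.00000000.00000000
AND operation:
Net:  01101100.01000000.00000000.00000000
Network: 108.64.0.0/13


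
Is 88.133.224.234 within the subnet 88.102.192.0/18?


Subnet network: 88.102.192.0
Test IP AND mask: 88.133.192.0
No, 88.133.224.234 is not in 88.102.192.0/18


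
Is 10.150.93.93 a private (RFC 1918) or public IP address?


RFC 1918 private ranges:
  10.0.0.0/8 (10.0.0.0 - 10.255.255.255)
  172.16.0.0/12 (172.16.0.0 - 172.31.255.255)
  192.168.0.0/16 (192.168.0.0 - 192.168.255.255)
Private (in 10.0.0.0/8)


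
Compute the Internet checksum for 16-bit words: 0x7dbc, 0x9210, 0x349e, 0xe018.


Sum all words (with carry folding):
+ 0x7dbc = 0x7dbc
+ 0x9210 = 0x0fcd
+ 0x349e = 0x446b
+ 0xe018 = 0x2484
One's complement: ~0x2484
Checksum = 0xdb7b


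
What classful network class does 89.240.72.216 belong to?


First octet: 89
Binary: 01011001
0xxxxxxx -> Class A (1-126)
Class A, default mask 255.0.0.0 (/8)


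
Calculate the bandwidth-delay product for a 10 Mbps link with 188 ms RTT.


BDP = bandwidth * RTT
= 10 Mbps * 188 ms
= 10 * 1e6 * 188 / 1000 bits
= 1880000 bits
= 235000 bytes
= 229.4922 KB
BDP = 1880000 bits (235000 bytes)


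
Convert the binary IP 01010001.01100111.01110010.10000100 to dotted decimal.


01010001 = 81
01100111 = 103
01110010 = 114
10000100 = 132
IP: 81.103.114.132


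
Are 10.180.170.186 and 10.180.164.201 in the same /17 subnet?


Mask: 255.255.128.0
10.180.170.186 AND mask = 10.180.128.0
10.180.164.201 AND mask = 10.180.128.0
Yes, same subnet (10.180.128.0)


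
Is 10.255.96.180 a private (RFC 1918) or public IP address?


RFC 1918 private ranges:
  10.0.0.0/8 (10.0.0.0 - 10.255.255.255)
  172.16.0.0/12 (172.16.0.0 - 172.31.255.255)
  192.168.0.0/16 (192.168.0.0 - 192.168.255.255)
Private (in 10.0.0.0/8)


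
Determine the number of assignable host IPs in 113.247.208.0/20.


Host bits = 32 - 20 = 12
Total addresses = 2^12 = 4096
Usable = total - 2 (network and broadcast)
Usable hosts: 4094


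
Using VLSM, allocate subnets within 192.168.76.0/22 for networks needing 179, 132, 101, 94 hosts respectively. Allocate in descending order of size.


179 hosts -> /24 (254 usable): 192.168.76.0/24
132 hosts -> /24 (254 usable): 192.168.77.0/24
101 hosts -> /25 (126 usable): 192.168.78.0/25
94 hosts -> /25 (126 usable): 192.168.78.128/25
Allocation: 192.168.76.0/24 (179 hosts, 254 usable); 192.168.77.0/24 (132 hosts, 254 usable); 192.168.78.0/25 (101 hosts, 126 usable); 192.168.78.128/25 (94 hosts, 126 usable)


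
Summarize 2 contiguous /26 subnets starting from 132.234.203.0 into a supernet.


Original prefix: /26
Number of subnets: 2 = 2^1
New prefix = 26 - 1 = 25
Supernet: 132.234.203.0/25


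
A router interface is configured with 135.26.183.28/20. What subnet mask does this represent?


/20 means 20 network bits, 12 host bits
Binary: 11111111111111111111000000000000
Mask: 255.255.240.0


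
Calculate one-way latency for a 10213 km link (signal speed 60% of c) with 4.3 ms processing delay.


Speed = 0.6 * 3e5 km/s = 180000 km/s
Propagation delay = 10213 / 180000 = 0.0567 s = 56.7389 ms
Processing delay = 4.3 ms
Total one-way latency = 61.0389 ms


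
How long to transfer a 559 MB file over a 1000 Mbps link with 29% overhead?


Effective throughput = 1000 * (1 - 29/100) = 710 Mbps
File size in Mb = 559 * 8 = 4472 Mb
Time = 4472 / 710
Time = 6.2986 seconds


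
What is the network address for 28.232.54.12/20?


IP:   00011100.11101000.00110110.00001100
Mask: 11111111.11111111.11110000.00000000
AND operation:
Net:  00011100.11101000.00110000.00000000
Network: 28.232.48.0/20


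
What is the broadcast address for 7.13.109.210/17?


Network: 7.13.0.0/17
Host bits = 15
Set all host bits to 1:
Broadcast: 7.13.127.255


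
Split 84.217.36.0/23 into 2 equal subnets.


New prefix = 23 + 1 = 24
Each subnet has 256 addresses
  84.217.36.0/24
  84.217.37.0/24
Subnets: 84.217.36.0/24, 84.217.37.0/24


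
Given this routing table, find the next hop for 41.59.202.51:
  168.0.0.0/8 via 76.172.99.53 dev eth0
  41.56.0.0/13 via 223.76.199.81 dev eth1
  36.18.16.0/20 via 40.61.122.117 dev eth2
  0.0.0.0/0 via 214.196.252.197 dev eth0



Longest prefix match for 41.59.202.51:
  /8 168.0.0.0: no
  /13 41.56.0.0: MATCH
  /20 36.18.16.0: no
  /0 0.0.0.0: MATCH
Selected: next-hop 223.76.199.81 via eth1 (matched /13)


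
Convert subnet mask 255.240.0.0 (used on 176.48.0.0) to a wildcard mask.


Subnet mask: 255.240.0.0
Wildcard = 255.255.255.255 - subnet mask
255 - 255 = 0
255 - 240 = 15
255 - 0 = 255
255 - 0 = 255
Wildcard: 0.15.255.255


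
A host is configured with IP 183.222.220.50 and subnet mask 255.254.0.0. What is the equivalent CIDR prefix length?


Binary: 11111111.11111110.00000000.00000000
Count leading 1s
Prefix: /15


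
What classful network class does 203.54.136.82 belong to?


First octet: 203
Binary: 11001011
110xxxxx -> Class C (192-223)
Class C, default mask 255.255.255.0 (/24)


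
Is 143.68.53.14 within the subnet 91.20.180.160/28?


Subnet network: 91.20.180.160
Test IP AND mask: 143.68.53.0
No, 143.68.53.14 is not in 91.20.180.160/28


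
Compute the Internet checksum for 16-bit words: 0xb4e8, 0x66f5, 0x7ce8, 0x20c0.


Sum all words (with carry folding):
+ 0xb4e8 = 0xb4e8
+ 0x66f5 = 0x1bde
+ 0x7ce8 = 0x98c6
+ 0x20c0 = 0xb986
One's complement: ~0xb986
Checksum = 0x4679


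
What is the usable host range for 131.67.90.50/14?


Network: 131.64.0.0
Broadcast: 131.67.255.255
First usable = network + 1
Last usable = broadcast - 1
Range: 131.64.0.1 to 131.67.255.254


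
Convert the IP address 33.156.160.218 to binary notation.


33 = 00100001
156 = 10011100
160 = 10100000
218 = 11011010
Binary: 00100001.10011100.10100000.11011010


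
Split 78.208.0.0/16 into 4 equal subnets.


New prefix = 16 + 2 = 18
Each subnet has 16384 addresses
  78.208.0.0/18
  78.208.64.0/18
  78.208.128.0/18
  78.208.192.0/18
Subnets: 78.208.0.0/18, 78.208.64.0/18, 78.208.128.0/18, 78.208.192.0/18


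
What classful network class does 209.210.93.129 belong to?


First octet: 209
Binary: 11010001
110xxxxx -> Class C (192-223)
Class C, default mask 255.255.255.0 (/24)


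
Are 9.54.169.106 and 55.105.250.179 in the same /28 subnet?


Mask: 255.255.255.240
9.54.169.106 AND mask = 9.54.169.96
55.105.250.179 AND mask = 55.105.250.176
No, different subnets (9.54.169.96 vs 55.105.250.176)


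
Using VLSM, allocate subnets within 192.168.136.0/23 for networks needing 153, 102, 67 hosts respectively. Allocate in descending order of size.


153 hosts -> /24 (254 usable): 192.168.136.0/24
102 hosts -> /25 (126 usable): 192.168.137.0/25
67 hosts -> /25 (126 usable): 192.168.137.128/25
Allocation: 192.168.136.0/24 (153 hosts, 254 usable); 192.168.137.0/25 (102 hosts, 126 usable); 192.168.137.128/25 (67 hosts, 126 usable)


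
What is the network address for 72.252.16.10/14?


IP:   01001000.11111100.00010000.00001010
Mask: 11111111.11111100.00000000.00000000
AND operation:
Net:  01001000.11111100.00000000.00000000
Network: 72.252.0.0/14


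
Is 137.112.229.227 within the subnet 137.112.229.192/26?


Subnet network: 137.112.229.192
Test IP AND mask: 137.112.229.192
Yes, 137.112.229.227 is in 137.112.229.192/26


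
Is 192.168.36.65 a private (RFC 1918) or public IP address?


RFC 1918 private ranges:
  10.0.0.0/8 (10.0.0.0 - 10.255.255.255)
  172.16.0.0/12 (172.16.0.0 - 172.31.255.255)
  192.168.0.0/16 (192.168.0.0 - 192.168.255.255)
Private (in 192.168.0.0/16)


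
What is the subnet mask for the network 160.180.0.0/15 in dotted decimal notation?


/15 means 15 network bits, 17 host bits
Binary: 11111111111111100000000000000000
Mask: 255.254.0.0


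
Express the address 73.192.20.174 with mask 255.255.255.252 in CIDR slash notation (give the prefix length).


Binary: 11111111.11111111.11111111.11111100
Count leading 1s
Prefix: /30


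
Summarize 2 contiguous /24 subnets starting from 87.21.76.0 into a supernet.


Original prefix: /24
Number of subnets: 2 = 2^1
New prefix = 24 - 1 = 23
Supernet: 87.21.76.0/23


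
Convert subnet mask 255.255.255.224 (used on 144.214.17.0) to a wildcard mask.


Subnet mask: 255.255.255.224
Wildcard = 255.255.255.255 - subnet mask
255 - 255 = 0
255 - 255 = 0
255 - 255 = 0
255 - 224 = 31
Wildcard: 0.0.0.31


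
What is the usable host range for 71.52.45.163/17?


Network: 71.52.0.0
Broadcast: 71.52.127.255
First usable = network + 1
Last usable = broadcast - 1
Range: 71.52.0.1 to 71.52.127.254


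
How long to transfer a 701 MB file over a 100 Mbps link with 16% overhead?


Effective throughput = 100 * (1 - 16/100) = 84 Mbps
File size in Mb = 701 * 8 = 5608 Mb
Time = 5608 / 84
Time = 66.7619 seconds


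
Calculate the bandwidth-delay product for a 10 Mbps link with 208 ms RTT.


BDP = bandwidth * RTT
= 10 Mbps * 208 ms
= 10 * 1e6 * 208 / 1000 bits
= 2080000 bits
= 260000 bytes
= 253.9062 KB
BDP = 2080000 bits (260000 bytes)


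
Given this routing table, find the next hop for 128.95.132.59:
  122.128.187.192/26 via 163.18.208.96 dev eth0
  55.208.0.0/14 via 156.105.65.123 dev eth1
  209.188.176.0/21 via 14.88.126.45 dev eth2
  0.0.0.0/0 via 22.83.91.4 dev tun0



Longest prefix match for 128.95.132.59:
  /26 122.128.187.192: no
  /14 55.208.0.0: no
  /21 209.188.176.0: no
  /0 0.0.0.0: MATCH
Selected: next-hop 22.83.91.4 via tun0 (matched /0)


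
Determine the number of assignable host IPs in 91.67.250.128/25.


Host bits = 32 - 25 = 7
Total addresses = 2^7 = 128
Usable = total - 2 (network and broadcast)
Usable hosts: 126


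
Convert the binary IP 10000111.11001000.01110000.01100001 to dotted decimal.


10000111 = 135
11001000 = 200
01110000 = 112
01100001 = 97
IP: 135.200.112.97


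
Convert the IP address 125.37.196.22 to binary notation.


125 = 01111101
37 = 00100101
196 = 11000100
22 = 00010110
Binary: 01111101.00100101.11000100.00010110


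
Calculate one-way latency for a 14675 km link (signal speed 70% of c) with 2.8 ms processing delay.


Speed = 0.7 * 3e5 km/s = 210000 km/s
Propagation delay = 14675 / 210000 = 0.0699 s = 69.881 ms
Processing delay = 2.8 ms
Total one-way latency = 72.681 ms


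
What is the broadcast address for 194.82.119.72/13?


Network: 194.80.0.0/13
Host bits = 19
Set all host bits to 1:
Broadcast: 194.87.255.255


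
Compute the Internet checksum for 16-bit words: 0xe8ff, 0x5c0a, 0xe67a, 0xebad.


Sum all words (with carry folding):
+ 0xe8ff = 0xe8ff
+ 0x5c0a = 0x450a
+ 0xe67a = 0x2b85
+ 0xebad = 0x1733
One's complement: ~0x1733
Checksum = 0xe8cc


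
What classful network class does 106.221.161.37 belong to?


First octet: 106
Binary: 01101010
0xxxxxxx -> Class A (1-126)
Class A, default mask 255.0.0.0 (/8)


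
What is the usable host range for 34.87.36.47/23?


Network: 34.87.36.0
Broadcast: 34.87.37.255
First usable = network + 1
Last usable = broadcast - 1
Range: 34.87.36.1 to 34.87.37.254


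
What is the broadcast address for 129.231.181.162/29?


Network: 129.231.181.160/29
Host bits = 3
Set all host bits to 1:
Broadcast: 129.231.181.167


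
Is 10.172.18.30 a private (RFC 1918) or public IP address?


RFC 1918 private ranges:
  10.0.0.0/8 (10.0.0.0 - 10.255.255.255)
  172.16.0.0/12 (172.16.0.0 - 172.31.255.255)
  192.168.0.0/16 (192.168.0.0 - 192.168.255.255)
Private (in 10.0.0.0/8)


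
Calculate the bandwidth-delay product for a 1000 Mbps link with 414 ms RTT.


BDP = bandwidth * RTT
= 1000 Mbps * 414 ms
= 1000 * 1e6 * 414 / 1000 bits
= 414000000 bits
= 51750000 bytes
= 50537.1094 KB
BDP = 414000000 bits (51750000 bytes)


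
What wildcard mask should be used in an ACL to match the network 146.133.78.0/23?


Subnet mask: 255.255.254.0
Wildcard = 255.255.255.255 - subnet mask
255 - 255 = 0
255 - 255 = 0
255 - 254 = 1
255 - 0 = 255
Wildcard: 0.0.1.255


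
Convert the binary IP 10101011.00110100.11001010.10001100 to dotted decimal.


10101011 = 171
00110100 = 52
11001010 = 202
10001100 = 140
IP: 171.52.202.140


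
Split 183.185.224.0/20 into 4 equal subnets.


New prefix = 20 + 2 = 22
Each subnet has 1024 addresses
  183.185.224.0/22
  183.185.228.0/22
  183.185.232.0/22
  183.185.236.0/22
Subnets: 183.185.224.0/22, 183.185.228.0/22, 183.185.232.0/22, 183.185.236.0/22


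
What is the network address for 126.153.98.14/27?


IP:   01111110.10011001.01100010.00001110
Mask: 11111111.11111111.11111111.11100000
AND operation:
Net:  01111110.10011001.01100010.00000000
Network: 126.153.98.0/27


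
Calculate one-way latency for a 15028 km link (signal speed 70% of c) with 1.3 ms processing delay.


Speed = 0.7 * 3e5 km/s = 210000 km/s
Propagation delay = 15028 / 210000 = 0.0716 s = 71.5619 ms
Processing delay = 1.3 ms
Total one-way latency = 72.8619 ms


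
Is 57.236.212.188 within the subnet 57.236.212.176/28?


Subnet network: 57.236.212.176
Test IP AND mask: 57.236.212.176
Yes, 57.236.212.188 is in 57.236.212.176/28


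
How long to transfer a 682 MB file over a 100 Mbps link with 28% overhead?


Effective throughput = 100 * (1 - 28/100) = 72 Mbps
File size in Mb = 682 * 8 = 5456 Mb
Time = 5456 / 72
Time = 75.7778 seconds


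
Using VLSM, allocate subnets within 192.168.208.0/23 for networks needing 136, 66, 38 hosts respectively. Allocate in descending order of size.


136 hosts -> /24 (254 usable): 192.168.208.0/24
66 hosts -> /25 (126 usable): 192.168.209.0/25
38 hosts -> /26 (62 usable): 192.168.209.128/26
Allocation: 192.168.208.0/24 (136 hosts, 254 usable); 192.168.209.0/25 (66 hosts, 126 usable); 192.168.209.128/26 (38 hosts, 62 usable)


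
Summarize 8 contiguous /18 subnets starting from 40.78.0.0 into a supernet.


Original prefix: /18
Number of subnets: 8 = 2^3
New prefix = 18 - 3 = 15
Supernet: 40.78.0.0/15


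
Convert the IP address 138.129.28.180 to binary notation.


138 = 10001010
129 = 10000001
28 = 00011100
180 = 10110100
Binary: 10001010.10000001.00011100.10110100


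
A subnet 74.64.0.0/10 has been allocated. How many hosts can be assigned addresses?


Host bits = 32 - 10 = 22
Total addresses = 2^22 = 4194304
Usable = total - 2 (network and broadcast)
Usable hosts: 4194302


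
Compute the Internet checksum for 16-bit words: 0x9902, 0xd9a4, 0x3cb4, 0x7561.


Sum all words (with carry folding):
+ 0x9902 = 0x9902
+ 0xd9a4 = 0x72a7
+ 0x3cb4 = 0xaf5b
+ 0x7561 = 0x24bd
One's complement: ~0x24bd
Checksum = 0xdb42


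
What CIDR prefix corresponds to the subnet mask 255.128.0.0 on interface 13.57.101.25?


Binary: 11111111.10000000.00000000.00000000
Count leading 1s
Prefix: /9


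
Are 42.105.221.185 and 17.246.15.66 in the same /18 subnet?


Mask: 255.255.192.0
42.105.221.185 AND mask = 42.105.192.0
17.246.15.66 AND mask = 17.246.0.0
No, different subnets (42.105.192.0 vs 17.246.0.0)


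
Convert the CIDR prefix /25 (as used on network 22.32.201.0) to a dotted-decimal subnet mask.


/25 means 25 network bits, 7 host bits
Binary: 11111111111111111111111110000000
Mask: 255.255.255.128


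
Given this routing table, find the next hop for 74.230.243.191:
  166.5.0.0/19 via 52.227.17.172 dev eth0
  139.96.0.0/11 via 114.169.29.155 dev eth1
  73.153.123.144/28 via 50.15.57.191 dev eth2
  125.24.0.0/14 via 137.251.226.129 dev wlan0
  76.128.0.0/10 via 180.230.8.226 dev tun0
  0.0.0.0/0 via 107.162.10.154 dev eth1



Longest prefix match for 74.230.243.191:
  /19 166.5.0.0: no
  /11 139.96.0.0: no
  /28 73.153.123.144: no
  /14 125.24.0.0: no
  /10 76.128.0.0: no
  /0 0.0.0.0: MATCH
Selected: next-hop 107.162.10.154 via eth1 (matched /0)


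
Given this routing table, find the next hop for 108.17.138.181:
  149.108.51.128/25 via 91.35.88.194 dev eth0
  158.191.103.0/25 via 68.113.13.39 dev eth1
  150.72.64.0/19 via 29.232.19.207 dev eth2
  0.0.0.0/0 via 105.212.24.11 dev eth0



Longest prefix match for 108.17.138.181:
  /25 149.108.51.128: no
  /25 158.191.103.0: no
  /19 150.72.64.0: no
  /0 0.0.0.0: MATCH
Selected: next-hop 105.212.24.11 via eth0 (matched /0)


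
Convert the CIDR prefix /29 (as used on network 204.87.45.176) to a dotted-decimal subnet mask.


/29 means 29 network bits, 3 host bits
Binary: 11111111111111111111111111111000
Mask: 255.255.255.248


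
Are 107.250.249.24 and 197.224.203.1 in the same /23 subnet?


Mask: 255.255.254.0
107.250.249.24 AND mask = 107.250.248.0
197.224.203.1 AND mask = 197.224.202.0
No, different subnets (107.250.248.0 vs 197.224.202.0)


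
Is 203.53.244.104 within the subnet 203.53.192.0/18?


Subnet network: 203.53.192.0
Test IP AND mask: 203.53.192.0
Yes, 203.53.244.104 is in 203.53.192.0/18


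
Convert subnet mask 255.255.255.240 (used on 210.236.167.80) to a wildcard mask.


Subnet mask: 255.255.255.240
Wildcard = 255.255.255.255 - subnet mask
255 - 255 = 0
255 - 255 = 0
255 - 255 = 0
255 - 240 = 15
Wildcard: 0.0.0.15


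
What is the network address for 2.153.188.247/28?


IP:   00000010.10011001.10111100.11110111
Mask: 11111111.11111111.11111111.11110000
AND operation:
Net:  00000010.10011001.10111100.11110000
Network: 2.153.188.240/28


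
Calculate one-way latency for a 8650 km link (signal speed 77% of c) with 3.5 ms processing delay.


Speed = 0.77 * 3e5 km/s = 231000 km/s
Propagation delay = 8650 / 231000 = 0.0374 s = 37.4459 ms
Processing delay = 3.5 ms
Total one-way latency = 40.9459 ms


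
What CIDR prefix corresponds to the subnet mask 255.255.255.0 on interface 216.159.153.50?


Binary: 11111111.11111111.11111111.00000000
Count leading 1s
Prefix: /24


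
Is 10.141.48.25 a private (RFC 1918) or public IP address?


RFC 1918 private ranges:
  10.0.0.0/8 (10.0.0.0 - 10.255.255.255)
  172.16.0.0/12 (172.16.0.0 - 172.31.255.255)
  192.168.0.0/16 (192.168.0.0 - 192.168.255.255)
Private (in 10.0.0.0/8)


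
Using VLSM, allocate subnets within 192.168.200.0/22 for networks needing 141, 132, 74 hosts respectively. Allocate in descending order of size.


141 hosts -> /24 (254 usable): 192.168.200.0/24
132 hosts -> /24 (254 usable): 192.168.201.0/24
74 hosts -> /25 (126 usable): 192.168.202.0/25
Allocation: 192.168.200.0/24 (141 hosts, 254 usable); 192.168.201.0/24 (132 hosts, 254 usable); 192.168.202.0/25 (74 hosts, 126 usable)


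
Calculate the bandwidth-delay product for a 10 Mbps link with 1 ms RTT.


BDP = bandwidth * RTT
= 10 Mbps * 1 ms
= 10 * 1e6 * 1 / 1000 bits
= 10000 bits
= 1250 bytes
= 1.2207 KB
BDP = 10000 bits (1250 bytes)


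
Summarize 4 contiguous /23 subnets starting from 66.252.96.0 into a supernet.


Original prefix: /23
Number of subnets: 4 = 2^2
New prefix = 23 - 2 = 21
Supernet: 66.252.96.0/21


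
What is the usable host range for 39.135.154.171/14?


Network: 39.132.0.0
Broadcast: 39.135.255.255
First usable = network + 1
Last usable = broadcast - 1
Range: 39.132.0.1 to 39.135.255.254


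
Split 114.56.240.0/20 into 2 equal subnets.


New prefix = 20 + 1 = 21
Each subnet has 2048 addresses
  114.56.240.0/21
  114.56.248.0/21
Subnets: 114.56.240.0/21, 114.56.248.0/21


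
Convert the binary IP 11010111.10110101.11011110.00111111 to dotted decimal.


11010111 = 215
10110101 = 181
11011110 = 222
00111111 = 63
IP: 215.181.222.63


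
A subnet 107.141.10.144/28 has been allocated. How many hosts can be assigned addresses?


Host bits = 32 - 28 = 4
Total addresses = 2^4 = 16
Usable = total - 2 (network and broadcast)
Usable hosts: 14


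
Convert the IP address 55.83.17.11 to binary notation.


55 = 00110111
83 = 01010011
17 = 00010001
11 = 00001011
Binary: 00110111.01010011.00010001.00001011


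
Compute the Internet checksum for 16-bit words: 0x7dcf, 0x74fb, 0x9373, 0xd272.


Sum all words (with carry folding):
+ 0x7dcf = 0x7dcf
+ 0x74fb = 0xf2ca
+ 0x9373 = 0x863e
+ 0xd272 = 0x58b1
One's complement: ~0x58b1
Checksum = 0xa74e


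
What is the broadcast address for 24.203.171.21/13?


Network: 24.200.0.0/13
Host bits = 19
Set all host bits to 1:
Broadcast: 24.207.255.255


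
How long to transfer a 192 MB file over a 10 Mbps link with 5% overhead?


Effective throughput = 10 * (1 - 5/100) = 9.5 Mbps
File size in Mb = 192 * 8 = 1536 Mb
Time = 1536 / 9.5
Time = 161.6842 seconds


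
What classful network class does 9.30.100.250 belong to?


First octet: 9
Binary: 00001001
0xxxxxxx -> Class A (1-126)
Class A, default mask 255.0.0.0 (/8)


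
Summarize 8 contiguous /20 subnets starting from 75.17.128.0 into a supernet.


Original prefix: /20
Number of subnets: 8 = 2^3
New prefix = 20 - 3 = 17
Supernet: 75.17.128.0/17


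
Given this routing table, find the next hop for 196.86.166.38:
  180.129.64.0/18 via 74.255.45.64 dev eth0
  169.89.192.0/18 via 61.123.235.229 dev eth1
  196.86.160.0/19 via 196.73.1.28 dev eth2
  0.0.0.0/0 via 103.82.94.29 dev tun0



Longest prefix match for 196.86.166.38:
  /18 180.129.64.0: no
  /18 169.89.192.0: no
  /19 196.86.160.0: MATCH
  /0 0.0.0.0: MATCH
Selected: next-hop 196.73.1.28 via eth2 (matched /19)


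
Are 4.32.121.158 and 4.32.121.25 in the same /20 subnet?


Mask: 255.255.240.0
4.32.121.158 AND mask = 4.32.112.0
4.32.121.25 AND mask = 4.32.112.0
Yes, same subnet (4.32.112.0)
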